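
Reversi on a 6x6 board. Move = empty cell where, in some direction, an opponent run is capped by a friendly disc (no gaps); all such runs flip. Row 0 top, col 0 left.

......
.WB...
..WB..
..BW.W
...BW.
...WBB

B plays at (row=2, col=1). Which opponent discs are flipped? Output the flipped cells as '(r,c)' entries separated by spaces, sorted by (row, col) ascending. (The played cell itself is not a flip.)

Answer: (2,2)

Derivation:
Dir NW: first cell '.' (not opp) -> no flip
Dir N: opp run (1,1), next='.' -> no flip
Dir NE: first cell 'B' (not opp) -> no flip
Dir W: first cell '.' (not opp) -> no flip
Dir E: opp run (2,2) capped by B -> flip
Dir SW: first cell '.' (not opp) -> no flip
Dir S: first cell '.' (not opp) -> no flip
Dir SE: first cell 'B' (not opp) -> no flip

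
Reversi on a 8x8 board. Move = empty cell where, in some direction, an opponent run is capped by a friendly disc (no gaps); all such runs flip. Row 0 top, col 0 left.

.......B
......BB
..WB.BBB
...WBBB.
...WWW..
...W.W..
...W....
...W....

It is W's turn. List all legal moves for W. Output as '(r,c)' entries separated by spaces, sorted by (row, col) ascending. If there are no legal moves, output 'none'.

Answer: (1,2) (1,3) (1,5) (2,4) (3,7)

Derivation:
(0,5): no bracket -> illegal
(0,6): no bracket -> illegal
(1,2): flips 2 -> legal
(1,3): flips 1 -> legal
(1,4): no bracket -> illegal
(1,5): flips 2 -> legal
(2,4): flips 2 -> legal
(3,2): no bracket -> illegal
(3,7): flips 3 -> legal
(4,6): no bracket -> illegal
(4,7): no bracket -> illegal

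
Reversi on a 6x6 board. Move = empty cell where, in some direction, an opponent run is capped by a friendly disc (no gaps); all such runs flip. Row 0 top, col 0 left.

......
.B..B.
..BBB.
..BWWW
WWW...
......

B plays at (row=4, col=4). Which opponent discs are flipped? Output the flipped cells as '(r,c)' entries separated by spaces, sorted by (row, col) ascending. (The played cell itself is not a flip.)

Answer: (3,3) (3,4)

Derivation:
Dir NW: opp run (3,3) capped by B -> flip
Dir N: opp run (3,4) capped by B -> flip
Dir NE: opp run (3,5), next=edge -> no flip
Dir W: first cell '.' (not opp) -> no flip
Dir E: first cell '.' (not opp) -> no flip
Dir SW: first cell '.' (not opp) -> no flip
Dir S: first cell '.' (not opp) -> no flip
Dir SE: first cell '.' (not opp) -> no flip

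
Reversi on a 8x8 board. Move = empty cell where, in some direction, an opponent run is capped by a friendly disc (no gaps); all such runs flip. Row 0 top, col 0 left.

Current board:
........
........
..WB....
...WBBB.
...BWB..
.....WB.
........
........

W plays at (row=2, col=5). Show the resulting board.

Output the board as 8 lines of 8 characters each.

Place W at (2,5); scan 8 dirs for brackets.
Dir NW: first cell '.' (not opp) -> no flip
Dir N: first cell '.' (not opp) -> no flip
Dir NE: first cell '.' (not opp) -> no flip
Dir W: first cell '.' (not opp) -> no flip
Dir E: first cell '.' (not opp) -> no flip
Dir SW: opp run (3,4) (4,3), next='.' -> no flip
Dir S: opp run (3,5) (4,5) capped by W -> flip
Dir SE: opp run (3,6), next='.' -> no flip
All flips: (3,5) (4,5)

Answer: ........
........
..WB.W..
...WBWB.
...BWW..
.....WB.
........
........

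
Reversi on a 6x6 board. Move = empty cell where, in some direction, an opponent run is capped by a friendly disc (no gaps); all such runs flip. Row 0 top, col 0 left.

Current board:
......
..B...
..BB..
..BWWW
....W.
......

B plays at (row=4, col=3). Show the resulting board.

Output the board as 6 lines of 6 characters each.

Place B at (4,3); scan 8 dirs for brackets.
Dir NW: first cell 'B' (not opp) -> no flip
Dir N: opp run (3,3) capped by B -> flip
Dir NE: opp run (3,4), next='.' -> no flip
Dir W: first cell '.' (not opp) -> no flip
Dir E: opp run (4,4), next='.' -> no flip
Dir SW: first cell '.' (not opp) -> no flip
Dir S: first cell '.' (not opp) -> no flip
Dir SE: first cell '.' (not opp) -> no flip
All flips: (3,3)

Answer: ......
..B...
..BB..
..BBWW
...BW.
......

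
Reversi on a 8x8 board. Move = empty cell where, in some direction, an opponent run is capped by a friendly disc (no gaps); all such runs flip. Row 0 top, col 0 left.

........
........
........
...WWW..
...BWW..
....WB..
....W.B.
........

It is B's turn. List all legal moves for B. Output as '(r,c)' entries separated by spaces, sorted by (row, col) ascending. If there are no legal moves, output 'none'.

Answer: (2,2) (2,3) (2,5) (4,6) (5,3) (6,5) (7,3)

Derivation:
(2,2): flips 2 -> legal
(2,3): flips 1 -> legal
(2,4): no bracket -> illegal
(2,5): flips 3 -> legal
(2,6): no bracket -> illegal
(3,2): no bracket -> illegal
(3,6): no bracket -> illegal
(4,2): no bracket -> illegal
(4,6): flips 2 -> legal
(5,3): flips 1 -> legal
(5,6): no bracket -> illegal
(6,3): no bracket -> illegal
(6,5): flips 1 -> legal
(7,3): flips 1 -> legal
(7,4): no bracket -> illegal
(7,5): no bracket -> illegal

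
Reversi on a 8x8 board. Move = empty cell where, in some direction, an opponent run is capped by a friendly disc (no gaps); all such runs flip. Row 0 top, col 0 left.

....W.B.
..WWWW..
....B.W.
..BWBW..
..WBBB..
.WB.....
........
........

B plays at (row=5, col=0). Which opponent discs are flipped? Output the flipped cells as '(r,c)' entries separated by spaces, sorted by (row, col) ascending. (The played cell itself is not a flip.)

Answer: (5,1)

Derivation:
Dir NW: edge -> no flip
Dir N: first cell '.' (not opp) -> no flip
Dir NE: first cell '.' (not opp) -> no flip
Dir W: edge -> no flip
Dir E: opp run (5,1) capped by B -> flip
Dir SW: edge -> no flip
Dir S: first cell '.' (not opp) -> no flip
Dir SE: first cell '.' (not opp) -> no flip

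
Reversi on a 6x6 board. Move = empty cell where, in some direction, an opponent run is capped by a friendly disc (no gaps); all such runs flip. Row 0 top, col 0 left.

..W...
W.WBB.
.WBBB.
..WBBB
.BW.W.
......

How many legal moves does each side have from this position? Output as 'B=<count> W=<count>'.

-- B to move --
(0,0): no bracket -> illegal
(0,1): flips 1 -> legal
(0,3): no bracket -> illegal
(1,1): flips 1 -> legal
(2,0): flips 1 -> legal
(3,0): no bracket -> illegal
(3,1): flips 1 -> legal
(4,3): flips 1 -> legal
(4,5): no bracket -> illegal
(5,1): flips 1 -> legal
(5,2): flips 2 -> legal
(5,3): flips 1 -> legal
(5,4): flips 1 -> legal
(5,5): flips 1 -> legal
B mobility = 10
-- W to move --
(0,3): no bracket -> illegal
(0,4): flips 3 -> legal
(0,5): flips 2 -> legal
(1,1): flips 2 -> legal
(1,5): flips 4 -> legal
(2,5): flips 3 -> legal
(3,0): no bracket -> illegal
(3,1): no bracket -> illegal
(4,0): flips 1 -> legal
(4,3): no bracket -> illegal
(4,5): flips 2 -> legal
(5,0): flips 1 -> legal
(5,1): no bracket -> illegal
(5,2): no bracket -> illegal
W mobility = 8

Answer: B=10 W=8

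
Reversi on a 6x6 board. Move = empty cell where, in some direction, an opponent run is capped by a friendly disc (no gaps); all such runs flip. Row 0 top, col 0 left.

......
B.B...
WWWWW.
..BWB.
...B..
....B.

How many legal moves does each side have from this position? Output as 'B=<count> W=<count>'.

-- B to move --
(1,1): no bracket -> illegal
(1,3): flips 2 -> legal
(1,4): flips 2 -> legal
(1,5): no bracket -> illegal
(2,5): no bracket -> illegal
(3,0): flips 2 -> legal
(3,1): no bracket -> illegal
(3,5): no bracket -> illegal
(4,2): no bracket -> illegal
(4,4): no bracket -> illegal
B mobility = 3
-- W to move --
(0,0): flips 1 -> legal
(0,1): flips 1 -> legal
(0,2): flips 1 -> legal
(0,3): flips 1 -> legal
(1,1): no bracket -> illegal
(1,3): no bracket -> illegal
(2,5): no bracket -> illegal
(3,1): flips 1 -> legal
(3,5): flips 1 -> legal
(4,1): flips 1 -> legal
(4,2): flips 1 -> legal
(4,4): flips 1 -> legal
(4,5): flips 1 -> legal
(5,2): no bracket -> illegal
(5,3): flips 1 -> legal
(5,5): no bracket -> illegal
W mobility = 11

Answer: B=3 W=11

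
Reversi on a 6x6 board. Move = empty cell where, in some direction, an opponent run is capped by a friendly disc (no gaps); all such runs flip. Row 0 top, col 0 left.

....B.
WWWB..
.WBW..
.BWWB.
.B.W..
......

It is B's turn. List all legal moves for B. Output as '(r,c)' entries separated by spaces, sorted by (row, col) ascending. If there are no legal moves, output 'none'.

Answer: (0,0) (0,1) (0,2) (1,4) (2,0) (2,4) (4,2) (4,4) (5,2) (5,3)

Derivation:
(0,0): flips 1 -> legal
(0,1): flips 4 -> legal
(0,2): flips 1 -> legal
(0,3): no bracket -> illegal
(1,4): flips 2 -> legal
(2,0): flips 1 -> legal
(2,4): flips 1 -> legal
(3,0): no bracket -> illegal
(4,2): flips 1 -> legal
(4,4): flips 1 -> legal
(5,2): flips 1 -> legal
(5,3): flips 3 -> legal
(5,4): no bracket -> illegal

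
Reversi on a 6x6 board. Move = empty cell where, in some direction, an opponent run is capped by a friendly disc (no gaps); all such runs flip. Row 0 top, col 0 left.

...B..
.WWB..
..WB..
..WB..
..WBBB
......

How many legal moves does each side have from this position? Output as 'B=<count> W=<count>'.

-- B to move --
(0,0): flips 2 -> legal
(0,1): flips 1 -> legal
(0,2): no bracket -> illegal
(1,0): flips 2 -> legal
(2,0): no bracket -> illegal
(2,1): flips 3 -> legal
(3,1): flips 2 -> legal
(4,1): flips 2 -> legal
(5,1): flips 1 -> legal
(5,2): no bracket -> illegal
(5,3): no bracket -> illegal
B mobility = 7
-- W to move --
(0,2): no bracket -> illegal
(0,4): flips 1 -> legal
(1,4): flips 2 -> legal
(2,4): flips 2 -> legal
(3,4): flips 2 -> legal
(3,5): no bracket -> illegal
(5,2): no bracket -> illegal
(5,3): no bracket -> illegal
(5,4): flips 1 -> legal
(5,5): flips 2 -> legal
W mobility = 6

Answer: B=7 W=6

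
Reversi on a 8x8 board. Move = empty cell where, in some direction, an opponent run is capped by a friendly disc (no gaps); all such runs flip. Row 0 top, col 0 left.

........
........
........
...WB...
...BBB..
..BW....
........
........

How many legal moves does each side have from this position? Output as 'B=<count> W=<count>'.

Answer: B=6 W=3

Derivation:
-- B to move --
(2,2): flips 1 -> legal
(2,3): flips 1 -> legal
(2,4): no bracket -> illegal
(3,2): flips 1 -> legal
(4,2): no bracket -> illegal
(5,4): flips 1 -> legal
(6,2): flips 1 -> legal
(6,3): flips 1 -> legal
(6,4): no bracket -> illegal
B mobility = 6
-- W to move --
(2,3): no bracket -> illegal
(2,4): no bracket -> illegal
(2,5): no bracket -> illegal
(3,2): no bracket -> illegal
(3,5): flips 2 -> legal
(3,6): no bracket -> illegal
(4,1): no bracket -> illegal
(4,2): no bracket -> illegal
(4,6): no bracket -> illegal
(5,1): flips 1 -> legal
(5,4): no bracket -> illegal
(5,5): flips 1 -> legal
(5,6): no bracket -> illegal
(6,1): no bracket -> illegal
(6,2): no bracket -> illegal
(6,3): no bracket -> illegal
W mobility = 3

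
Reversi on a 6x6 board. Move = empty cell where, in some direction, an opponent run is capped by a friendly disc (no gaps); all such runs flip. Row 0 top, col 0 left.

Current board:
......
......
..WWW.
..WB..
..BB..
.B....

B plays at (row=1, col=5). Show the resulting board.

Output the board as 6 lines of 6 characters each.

Answer: ......
.....B
..WWB.
..WB..
..BB..
.B....

Derivation:
Place B at (1,5); scan 8 dirs for brackets.
Dir NW: first cell '.' (not opp) -> no flip
Dir N: first cell '.' (not opp) -> no flip
Dir NE: edge -> no flip
Dir W: first cell '.' (not opp) -> no flip
Dir E: edge -> no flip
Dir SW: opp run (2,4) capped by B -> flip
Dir S: first cell '.' (not opp) -> no flip
Dir SE: edge -> no flip
All flips: (2,4)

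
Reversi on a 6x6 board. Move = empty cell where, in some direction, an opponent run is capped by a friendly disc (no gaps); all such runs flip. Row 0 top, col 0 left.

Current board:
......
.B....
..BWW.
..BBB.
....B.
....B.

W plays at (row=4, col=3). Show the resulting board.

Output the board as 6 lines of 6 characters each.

Place W at (4,3); scan 8 dirs for brackets.
Dir NW: opp run (3,2), next='.' -> no flip
Dir N: opp run (3,3) capped by W -> flip
Dir NE: opp run (3,4), next='.' -> no flip
Dir W: first cell '.' (not opp) -> no flip
Dir E: opp run (4,4), next='.' -> no flip
Dir SW: first cell '.' (not opp) -> no flip
Dir S: first cell '.' (not opp) -> no flip
Dir SE: opp run (5,4), next=edge -> no flip
All flips: (3,3)

Answer: ......
.B....
..BWW.
..BWB.
...WB.
....B.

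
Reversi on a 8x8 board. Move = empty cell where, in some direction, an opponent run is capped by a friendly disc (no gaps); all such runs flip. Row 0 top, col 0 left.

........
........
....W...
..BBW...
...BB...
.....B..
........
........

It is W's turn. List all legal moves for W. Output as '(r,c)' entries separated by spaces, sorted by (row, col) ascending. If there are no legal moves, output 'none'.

Answer: (3,1) (4,2) (5,2) (5,4)

Derivation:
(2,1): no bracket -> illegal
(2,2): no bracket -> illegal
(2,3): no bracket -> illegal
(3,1): flips 2 -> legal
(3,5): no bracket -> illegal
(4,1): no bracket -> illegal
(4,2): flips 1 -> legal
(4,5): no bracket -> illegal
(4,6): no bracket -> illegal
(5,2): flips 1 -> legal
(5,3): no bracket -> illegal
(5,4): flips 1 -> legal
(5,6): no bracket -> illegal
(6,4): no bracket -> illegal
(6,5): no bracket -> illegal
(6,6): no bracket -> illegal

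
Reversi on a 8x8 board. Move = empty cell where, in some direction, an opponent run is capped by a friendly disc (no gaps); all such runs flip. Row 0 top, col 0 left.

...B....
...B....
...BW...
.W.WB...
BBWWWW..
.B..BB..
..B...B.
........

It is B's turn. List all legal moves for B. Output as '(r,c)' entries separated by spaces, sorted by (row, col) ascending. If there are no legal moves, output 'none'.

Answer: (1,4) (1,5) (2,1) (2,2) (2,5) (3,2) (3,5) (3,6) (4,6) (5,2) (5,3) (5,6)

Derivation:
(1,4): flips 1 -> legal
(1,5): flips 3 -> legal
(2,0): no bracket -> illegal
(2,1): flips 1 -> legal
(2,2): flips 3 -> legal
(2,5): flips 1 -> legal
(3,0): no bracket -> illegal
(3,2): flips 2 -> legal
(3,5): flips 2 -> legal
(3,6): flips 1 -> legal
(4,6): flips 4 -> legal
(5,2): flips 1 -> legal
(5,3): flips 2 -> legal
(5,6): flips 1 -> legal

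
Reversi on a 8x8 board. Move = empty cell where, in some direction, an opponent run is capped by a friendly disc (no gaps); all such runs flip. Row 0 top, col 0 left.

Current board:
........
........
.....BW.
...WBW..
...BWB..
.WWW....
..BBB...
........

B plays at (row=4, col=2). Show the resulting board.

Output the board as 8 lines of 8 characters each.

Place B at (4,2); scan 8 dirs for brackets.
Dir NW: first cell '.' (not opp) -> no flip
Dir N: first cell '.' (not opp) -> no flip
Dir NE: opp run (3,3), next='.' -> no flip
Dir W: first cell '.' (not opp) -> no flip
Dir E: first cell 'B' (not opp) -> no flip
Dir SW: opp run (5,1), next='.' -> no flip
Dir S: opp run (5,2) capped by B -> flip
Dir SE: opp run (5,3) capped by B -> flip
All flips: (5,2) (5,3)

Answer: ........
........
.....BW.
...WBW..
..BBWB..
.WBB....
..BBB...
........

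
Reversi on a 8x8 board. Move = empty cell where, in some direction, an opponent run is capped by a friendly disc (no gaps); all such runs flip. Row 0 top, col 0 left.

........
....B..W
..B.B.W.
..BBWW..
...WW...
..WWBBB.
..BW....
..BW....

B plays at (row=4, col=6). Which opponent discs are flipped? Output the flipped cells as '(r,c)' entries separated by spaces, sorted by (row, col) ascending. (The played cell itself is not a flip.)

Answer: (3,5)

Derivation:
Dir NW: opp run (3,5) capped by B -> flip
Dir N: first cell '.' (not opp) -> no flip
Dir NE: first cell '.' (not opp) -> no flip
Dir W: first cell '.' (not opp) -> no flip
Dir E: first cell '.' (not opp) -> no flip
Dir SW: first cell 'B' (not opp) -> no flip
Dir S: first cell 'B' (not opp) -> no flip
Dir SE: first cell '.' (not opp) -> no flip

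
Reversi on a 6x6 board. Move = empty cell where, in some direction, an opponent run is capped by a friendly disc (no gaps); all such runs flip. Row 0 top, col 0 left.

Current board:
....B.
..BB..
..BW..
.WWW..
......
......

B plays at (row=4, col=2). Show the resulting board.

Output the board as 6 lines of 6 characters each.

Place B at (4,2); scan 8 dirs for brackets.
Dir NW: opp run (3,1), next='.' -> no flip
Dir N: opp run (3,2) capped by B -> flip
Dir NE: opp run (3,3), next='.' -> no flip
Dir W: first cell '.' (not opp) -> no flip
Dir E: first cell '.' (not opp) -> no flip
Dir SW: first cell '.' (not opp) -> no flip
Dir S: first cell '.' (not opp) -> no flip
Dir SE: first cell '.' (not opp) -> no flip
All flips: (3,2)

Answer: ....B.
..BB..
..BW..
.WBW..
..B...
......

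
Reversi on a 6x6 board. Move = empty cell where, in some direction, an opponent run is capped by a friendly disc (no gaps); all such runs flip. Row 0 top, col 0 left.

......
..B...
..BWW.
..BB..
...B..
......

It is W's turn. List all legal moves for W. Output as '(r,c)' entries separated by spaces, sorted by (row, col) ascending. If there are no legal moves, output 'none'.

Answer: (0,1) (2,1) (4,1) (4,2) (5,3)

Derivation:
(0,1): flips 1 -> legal
(0,2): no bracket -> illegal
(0,3): no bracket -> illegal
(1,1): no bracket -> illegal
(1,3): no bracket -> illegal
(2,1): flips 1 -> legal
(3,1): no bracket -> illegal
(3,4): no bracket -> illegal
(4,1): flips 1 -> legal
(4,2): flips 1 -> legal
(4,4): no bracket -> illegal
(5,2): no bracket -> illegal
(5,3): flips 2 -> legal
(5,4): no bracket -> illegal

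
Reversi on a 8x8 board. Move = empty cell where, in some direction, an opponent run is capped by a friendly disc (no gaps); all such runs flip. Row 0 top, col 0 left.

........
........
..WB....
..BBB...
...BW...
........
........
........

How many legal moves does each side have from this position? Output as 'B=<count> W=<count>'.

Answer: B=6 W=2

Derivation:
-- B to move --
(1,1): flips 1 -> legal
(1,2): flips 1 -> legal
(1,3): no bracket -> illegal
(2,1): flips 1 -> legal
(3,1): no bracket -> illegal
(3,5): no bracket -> illegal
(4,5): flips 1 -> legal
(5,3): no bracket -> illegal
(5,4): flips 1 -> legal
(5,5): flips 1 -> legal
B mobility = 6
-- W to move --
(1,2): no bracket -> illegal
(1,3): no bracket -> illegal
(1,4): no bracket -> illegal
(2,1): no bracket -> illegal
(2,4): flips 2 -> legal
(2,5): no bracket -> illegal
(3,1): no bracket -> illegal
(3,5): no bracket -> illegal
(4,1): no bracket -> illegal
(4,2): flips 2 -> legal
(4,5): no bracket -> illegal
(5,2): no bracket -> illegal
(5,3): no bracket -> illegal
(5,4): no bracket -> illegal
W mobility = 2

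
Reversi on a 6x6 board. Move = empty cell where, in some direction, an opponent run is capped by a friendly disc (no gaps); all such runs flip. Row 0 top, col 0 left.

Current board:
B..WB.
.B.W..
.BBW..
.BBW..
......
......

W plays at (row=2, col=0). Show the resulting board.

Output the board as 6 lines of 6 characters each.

Answer: B..WB.
.B.W..
WWWW..
.BBW..
......
......

Derivation:
Place W at (2,0); scan 8 dirs for brackets.
Dir NW: edge -> no flip
Dir N: first cell '.' (not opp) -> no flip
Dir NE: opp run (1,1), next='.' -> no flip
Dir W: edge -> no flip
Dir E: opp run (2,1) (2,2) capped by W -> flip
Dir SW: edge -> no flip
Dir S: first cell '.' (not opp) -> no flip
Dir SE: opp run (3,1), next='.' -> no flip
All flips: (2,1) (2,2)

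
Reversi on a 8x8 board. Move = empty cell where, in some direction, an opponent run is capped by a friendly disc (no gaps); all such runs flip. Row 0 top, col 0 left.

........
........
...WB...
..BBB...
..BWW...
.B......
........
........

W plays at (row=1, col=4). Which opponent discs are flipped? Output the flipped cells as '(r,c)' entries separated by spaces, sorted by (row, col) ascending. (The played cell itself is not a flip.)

Answer: (2,4) (3,4)

Derivation:
Dir NW: first cell '.' (not opp) -> no flip
Dir N: first cell '.' (not opp) -> no flip
Dir NE: first cell '.' (not opp) -> no flip
Dir W: first cell '.' (not opp) -> no flip
Dir E: first cell '.' (not opp) -> no flip
Dir SW: first cell 'W' (not opp) -> no flip
Dir S: opp run (2,4) (3,4) capped by W -> flip
Dir SE: first cell '.' (not opp) -> no flip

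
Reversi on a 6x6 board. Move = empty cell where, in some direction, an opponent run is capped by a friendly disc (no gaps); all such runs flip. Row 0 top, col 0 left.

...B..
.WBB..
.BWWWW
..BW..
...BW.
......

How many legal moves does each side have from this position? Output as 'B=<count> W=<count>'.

Answer: B=7 W=9

Derivation:
-- B to move --
(0,0): no bracket -> illegal
(0,1): flips 1 -> legal
(0,2): no bracket -> illegal
(1,0): flips 1 -> legal
(1,4): flips 1 -> legal
(1,5): no bracket -> illegal
(2,0): no bracket -> illegal
(3,1): flips 1 -> legal
(3,4): flips 2 -> legal
(3,5): flips 1 -> legal
(4,2): no bracket -> illegal
(4,5): flips 1 -> legal
(5,3): no bracket -> illegal
(5,4): no bracket -> illegal
(5,5): no bracket -> illegal
B mobility = 7
-- W to move --
(0,1): flips 1 -> legal
(0,2): flips 2 -> legal
(0,4): flips 1 -> legal
(1,0): no bracket -> illegal
(1,4): flips 2 -> legal
(2,0): flips 1 -> legal
(3,0): no bracket -> illegal
(3,1): flips 2 -> legal
(3,4): no bracket -> illegal
(4,1): flips 1 -> legal
(4,2): flips 2 -> legal
(5,2): no bracket -> illegal
(5,3): flips 1 -> legal
(5,4): no bracket -> illegal
W mobility = 9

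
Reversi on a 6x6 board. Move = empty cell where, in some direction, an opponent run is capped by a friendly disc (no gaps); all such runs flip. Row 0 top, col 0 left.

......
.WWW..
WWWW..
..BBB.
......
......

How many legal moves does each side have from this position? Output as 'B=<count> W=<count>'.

-- B to move --
(0,0): flips 2 -> legal
(0,1): flips 2 -> legal
(0,2): flips 2 -> legal
(0,3): flips 2 -> legal
(0,4): no bracket -> illegal
(1,0): flips 1 -> legal
(1,4): flips 1 -> legal
(2,4): no bracket -> illegal
(3,0): no bracket -> illegal
(3,1): no bracket -> illegal
B mobility = 6
-- W to move --
(2,4): no bracket -> illegal
(2,5): no bracket -> illegal
(3,1): no bracket -> illegal
(3,5): no bracket -> illegal
(4,1): flips 1 -> legal
(4,2): flips 1 -> legal
(4,3): flips 2 -> legal
(4,4): flips 1 -> legal
(4,5): flips 1 -> legal
W mobility = 5

Answer: B=6 W=5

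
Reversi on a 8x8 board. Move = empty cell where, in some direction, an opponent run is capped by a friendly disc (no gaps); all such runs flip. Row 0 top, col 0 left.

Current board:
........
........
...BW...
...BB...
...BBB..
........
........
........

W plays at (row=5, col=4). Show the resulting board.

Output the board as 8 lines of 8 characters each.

Place W at (5,4); scan 8 dirs for brackets.
Dir NW: opp run (4,3), next='.' -> no flip
Dir N: opp run (4,4) (3,4) capped by W -> flip
Dir NE: opp run (4,5), next='.' -> no flip
Dir W: first cell '.' (not opp) -> no flip
Dir E: first cell '.' (not opp) -> no flip
Dir SW: first cell '.' (not opp) -> no flip
Dir S: first cell '.' (not opp) -> no flip
Dir SE: first cell '.' (not opp) -> no flip
All flips: (3,4) (4,4)

Answer: ........
........
...BW...
...BW...
...BWB..
....W...
........
........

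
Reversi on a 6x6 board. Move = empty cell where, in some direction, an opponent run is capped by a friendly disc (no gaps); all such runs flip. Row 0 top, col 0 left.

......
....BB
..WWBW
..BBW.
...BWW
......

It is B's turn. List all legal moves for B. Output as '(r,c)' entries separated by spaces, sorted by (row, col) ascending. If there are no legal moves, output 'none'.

(1,1): flips 1 -> legal
(1,2): flips 1 -> legal
(1,3): flips 1 -> legal
(2,1): flips 2 -> legal
(3,1): no bracket -> illegal
(3,5): flips 2 -> legal
(5,3): no bracket -> illegal
(5,4): flips 2 -> legal
(5,5): flips 1 -> legal

Answer: (1,1) (1,2) (1,3) (2,1) (3,5) (5,4) (5,5)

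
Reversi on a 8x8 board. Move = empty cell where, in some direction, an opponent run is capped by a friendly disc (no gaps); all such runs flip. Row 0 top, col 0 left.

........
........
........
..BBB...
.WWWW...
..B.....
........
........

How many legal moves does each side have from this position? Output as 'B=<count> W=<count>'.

Answer: B=6 W=8

Derivation:
-- B to move --
(3,0): flips 1 -> legal
(3,1): no bracket -> illegal
(3,5): no bracket -> illegal
(4,0): no bracket -> illegal
(4,5): no bracket -> illegal
(5,0): flips 1 -> legal
(5,1): flips 1 -> legal
(5,3): flips 1 -> legal
(5,4): flips 2 -> legal
(5,5): flips 1 -> legal
B mobility = 6
-- W to move --
(2,1): flips 1 -> legal
(2,2): flips 2 -> legal
(2,3): flips 2 -> legal
(2,4): flips 2 -> legal
(2,5): flips 1 -> legal
(3,1): no bracket -> illegal
(3,5): no bracket -> illegal
(4,5): no bracket -> illegal
(5,1): no bracket -> illegal
(5,3): no bracket -> illegal
(6,1): flips 1 -> legal
(6,2): flips 1 -> legal
(6,3): flips 1 -> legal
W mobility = 8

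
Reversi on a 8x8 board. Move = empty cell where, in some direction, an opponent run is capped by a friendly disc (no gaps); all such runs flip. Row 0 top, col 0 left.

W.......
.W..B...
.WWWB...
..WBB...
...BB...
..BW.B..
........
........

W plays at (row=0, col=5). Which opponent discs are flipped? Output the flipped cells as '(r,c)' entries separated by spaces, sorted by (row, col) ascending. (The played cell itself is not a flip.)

Answer: (1,4)

Derivation:
Dir NW: edge -> no flip
Dir N: edge -> no flip
Dir NE: edge -> no flip
Dir W: first cell '.' (not opp) -> no flip
Dir E: first cell '.' (not opp) -> no flip
Dir SW: opp run (1,4) capped by W -> flip
Dir S: first cell '.' (not opp) -> no flip
Dir SE: first cell '.' (not opp) -> no flip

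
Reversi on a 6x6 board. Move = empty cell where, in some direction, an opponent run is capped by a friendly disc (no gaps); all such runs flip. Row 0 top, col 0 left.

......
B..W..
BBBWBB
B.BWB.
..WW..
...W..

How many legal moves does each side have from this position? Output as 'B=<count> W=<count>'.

-- B to move --
(0,2): flips 1 -> legal
(0,3): no bracket -> illegal
(0,4): flips 1 -> legal
(1,2): flips 1 -> legal
(1,4): flips 1 -> legal
(3,1): no bracket -> illegal
(4,1): no bracket -> illegal
(4,4): flips 1 -> legal
(5,1): flips 2 -> legal
(5,2): flips 2 -> legal
(5,4): flips 1 -> legal
B mobility = 8
-- W to move --
(0,0): no bracket -> illegal
(0,1): no bracket -> illegal
(1,1): flips 1 -> legal
(1,2): flips 2 -> legal
(1,4): no bracket -> illegal
(1,5): flips 1 -> legal
(3,1): flips 2 -> legal
(3,5): flips 2 -> legal
(4,0): no bracket -> illegal
(4,1): flips 1 -> legal
(4,4): no bracket -> illegal
(4,5): flips 1 -> legal
W mobility = 7

Answer: B=8 W=7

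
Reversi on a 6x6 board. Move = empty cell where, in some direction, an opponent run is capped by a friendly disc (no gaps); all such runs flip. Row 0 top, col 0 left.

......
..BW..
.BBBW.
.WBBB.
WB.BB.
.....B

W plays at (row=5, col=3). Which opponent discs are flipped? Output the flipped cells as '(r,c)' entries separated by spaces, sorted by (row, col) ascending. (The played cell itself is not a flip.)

Answer: (2,3) (3,3) (4,3)

Derivation:
Dir NW: first cell '.' (not opp) -> no flip
Dir N: opp run (4,3) (3,3) (2,3) capped by W -> flip
Dir NE: opp run (4,4), next='.' -> no flip
Dir W: first cell '.' (not opp) -> no flip
Dir E: first cell '.' (not opp) -> no flip
Dir SW: edge -> no flip
Dir S: edge -> no flip
Dir SE: edge -> no flip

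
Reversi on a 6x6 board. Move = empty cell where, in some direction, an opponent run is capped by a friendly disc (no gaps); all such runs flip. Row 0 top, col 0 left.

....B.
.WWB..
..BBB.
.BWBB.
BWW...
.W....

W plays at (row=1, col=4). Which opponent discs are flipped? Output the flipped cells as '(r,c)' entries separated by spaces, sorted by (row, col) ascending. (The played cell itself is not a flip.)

Answer: (1,3) (2,3)

Derivation:
Dir NW: first cell '.' (not opp) -> no flip
Dir N: opp run (0,4), next=edge -> no flip
Dir NE: first cell '.' (not opp) -> no flip
Dir W: opp run (1,3) capped by W -> flip
Dir E: first cell '.' (not opp) -> no flip
Dir SW: opp run (2,3) capped by W -> flip
Dir S: opp run (2,4) (3,4), next='.' -> no flip
Dir SE: first cell '.' (not opp) -> no flip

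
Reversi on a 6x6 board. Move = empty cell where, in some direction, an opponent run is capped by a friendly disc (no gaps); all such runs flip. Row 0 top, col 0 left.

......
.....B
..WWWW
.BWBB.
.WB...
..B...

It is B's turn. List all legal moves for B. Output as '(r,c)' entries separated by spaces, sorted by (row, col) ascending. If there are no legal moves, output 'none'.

(1,1): flips 1 -> legal
(1,2): flips 3 -> legal
(1,3): flips 2 -> legal
(1,4): flips 1 -> legal
(2,1): no bracket -> illegal
(3,0): flips 1 -> legal
(3,5): flips 1 -> legal
(4,0): flips 1 -> legal
(4,3): no bracket -> illegal
(5,0): no bracket -> illegal
(5,1): flips 1 -> legal

Answer: (1,1) (1,2) (1,3) (1,4) (3,0) (3,5) (4,0) (5,1)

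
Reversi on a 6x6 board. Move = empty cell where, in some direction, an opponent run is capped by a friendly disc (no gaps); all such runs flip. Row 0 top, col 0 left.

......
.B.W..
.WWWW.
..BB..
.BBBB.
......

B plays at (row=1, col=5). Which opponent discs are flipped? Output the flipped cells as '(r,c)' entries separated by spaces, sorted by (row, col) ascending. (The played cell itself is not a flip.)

Dir NW: first cell '.' (not opp) -> no flip
Dir N: first cell '.' (not opp) -> no flip
Dir NE: edge -> no flip
Dir W: first cell '.' (not opp) -> no flip
Dir E: edge -> no flip
Dir SW: opp run (2,4) capped by B -> flip
Dir S: first cell '.' (not opp) -> no flip
Dir SE: edge -> no flip

Answer: (2,4)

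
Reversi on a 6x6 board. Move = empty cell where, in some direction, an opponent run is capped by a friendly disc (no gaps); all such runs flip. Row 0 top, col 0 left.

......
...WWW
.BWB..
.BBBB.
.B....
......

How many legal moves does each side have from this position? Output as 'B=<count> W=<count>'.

-- B to move --
(0,2): no bracket -> illegal
(0,3): flips 1 -> legal
(0,4): flips 2 -> legal
(0,5): flips 1 -> legal
(1,1): flips 1 -> legal
(1,2): flips 1 -> legal
(2,4): no bracket -> illegal
(2,5): no bracket -> illegal
B mobility = 5
-- W to move --
(1,0): no bracket -> illegal
(1,1): no bracket -> illegal
(1,2): no bracket -> illegal
(2,0): flips 1 -> legal
(2,4): flips 1 -> legal
(2,5): no bracket -> illegal
(3,0): no bracket -> illegal
(3,5): no bracket -> illegal
(4,0): flips 1 -> legal
(4,2): flips 1 -> legal
(4,3): flips 2 -> legal
(4,4): flips 1 -> legal
(4,5): no bracket -> illegal
(5,0): flips 3 -> legal
(5,1): no bracket -> illegal
(5,2): no bracket -> illegal
W mobility = 7

Answer: B=5 W=7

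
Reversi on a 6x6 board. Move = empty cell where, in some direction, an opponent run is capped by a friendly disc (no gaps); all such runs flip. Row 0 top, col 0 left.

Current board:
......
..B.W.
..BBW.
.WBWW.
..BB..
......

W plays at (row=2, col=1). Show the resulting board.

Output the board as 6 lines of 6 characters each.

Answer: ......
..B.W.
.WWWW.
.WBWW.
..BB..
......

Derivation:
Place W at (2,1); scan 8 dirs for brackets.
Dir NW: first cell '.' (not opp) -> no flip
Dir N: first cell '.' (not opp) -> no flip
Dir NE: opp run (1,2), next='.' -> no flip
Dir W: first cell '.' (not opp) -> no flip
Dir E: opp run (2,2) (2,3) capped by W -> flip
Dir SW: first cell '.' (not opp) -> no flip
Dir S: first cell 'W' (not opp) -> no flip
Dir SE: opp run (3,2) (4,3), next='.' -> no flip
All flips: (2,2) (2,3)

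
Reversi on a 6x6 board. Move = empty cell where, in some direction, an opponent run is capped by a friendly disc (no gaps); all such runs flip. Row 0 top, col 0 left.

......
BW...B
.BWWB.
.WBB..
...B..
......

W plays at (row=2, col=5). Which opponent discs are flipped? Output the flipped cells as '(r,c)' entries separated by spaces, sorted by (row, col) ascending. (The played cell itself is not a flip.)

Answer: (2,4)

Derivation:
Dir NW: first cell '.' (not opp) -> no flip
Dir N: opp run (1,5), next='.' -> no flip
Dir NE: edge -> no flip
Dir W: opp run (2,4) capped by W -> flip
Dir E: edge -> no flip
Dir SW: first cell '.' (not opp) -> no flip
Dir S: first cell '.' (not opp) -> no flip
Dir SE: edge -> no flip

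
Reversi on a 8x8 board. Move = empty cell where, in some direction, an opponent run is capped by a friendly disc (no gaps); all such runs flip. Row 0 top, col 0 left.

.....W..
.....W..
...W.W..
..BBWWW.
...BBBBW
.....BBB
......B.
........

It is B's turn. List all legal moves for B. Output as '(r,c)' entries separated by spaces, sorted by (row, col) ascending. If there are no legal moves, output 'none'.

(0,4): no bracket -> illegal
(0,6): no bracket -> illegal
(1,2): flips 2 -> legal
(1,3): flips 1 -> legal
(1,4): flips 1 -> legal
(1,6): flips 2 -> legal
(2,2): no bracket -> illegal
(2,4): flips 2 -> legal
(2,6): flips 2 -> legal
(2,7): flips 1 -> legal
(3,7): flips 4 -> legal

Answer: (1,2) (1,3) (1,4) (1,6) (2,4) (2,6) (2,7) (3,7)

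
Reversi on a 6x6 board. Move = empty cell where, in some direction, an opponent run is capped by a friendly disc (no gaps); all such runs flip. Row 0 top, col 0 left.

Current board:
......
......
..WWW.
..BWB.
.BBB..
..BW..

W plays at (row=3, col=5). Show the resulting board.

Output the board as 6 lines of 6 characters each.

Place W at (3,5); scan 8 dirs for brackets.
Dir NW: first cell 'W' (not opp) -> no flip
Dir N: first cell '.' (not opp) -> no flip
Dir NE: edge -> no flip
Dir W: opp run (3,4) capped by W -> flip
Dir E: edge -> no flip
Dir SW: first cell '.' (not opp) -> no flip
Dir S: first cell '.' (not opp) -> no flip
Dir SE: edge -> no flip
All flips: (3,4)

Answer: ......
......
..WWW.
..BWWW
.BBB..
..BW..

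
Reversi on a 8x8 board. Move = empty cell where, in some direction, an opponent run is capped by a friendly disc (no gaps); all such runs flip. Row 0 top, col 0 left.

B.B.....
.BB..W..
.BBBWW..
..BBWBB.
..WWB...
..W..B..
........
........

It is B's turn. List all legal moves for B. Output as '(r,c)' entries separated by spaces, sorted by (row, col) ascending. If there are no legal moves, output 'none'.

(0,4): no bracket -> illegal
(0,5): flips 2 -> legal
(0,6): flips 2 -> legal
(1,3): flips 1 -> legal
(1,4): flips 3 -> legal
(1,6): no bracket -> illegal
(2,6): flips 2 -> legal
(3,1): no bracket -> illegal
(4,1): flips 2 -> legal
(4,5): flips 1 -> legal
(5,1): flips 1 -> legal
(5,3): flips 1 -> legal
(5,4): flips 1 -> legal
(6,1): no bracket -> illegal
(6,2): flips 2 -> legal
(6,3): no bracket -> illegal

Answer: (0,5) (0,6) (1,3) (1,4) (2,6) (4,1) (4,5) (5,1) (5,3) (5,4) (6,2)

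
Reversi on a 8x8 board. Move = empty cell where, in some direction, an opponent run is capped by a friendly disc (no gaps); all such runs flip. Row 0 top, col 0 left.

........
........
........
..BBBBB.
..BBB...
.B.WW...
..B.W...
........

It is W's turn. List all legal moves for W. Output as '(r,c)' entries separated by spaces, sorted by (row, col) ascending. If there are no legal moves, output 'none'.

Answer: (2,1) (2,3) (2,4) (2,6) (3,1) (7,1)

Derivation:
(2,1): flips 2 -> legal
(2,2): no bracket -> illegal
(2,3): flips 2 -> legal
(2,4): flips 2 -> legal
(2,5): no bracket -> illegal
(2,6): flips 2 -> legal
(2,7): no bracket -> illegal
(3,1): flips 1 -> legal
(3,7): no bracket -> illegal
(4,0): no bracket -> illegal
(4,1): no bracket -> illegal
(4,5): no bracket -> illegal
(4,6): no bracket -> illegal
(4,7): no bracket -> illegal
(5,0): no bracket -> illegal
(5,2): no bracket -> illegal
(5,5): no bracket -> illegal
(6,0): no bracket -> illegal
(6,1): no bracket -> illegal
(6,3): no bracket -> illegal
(7,1): flips 1 -> legal
(7,2): no bracket -> illegal
(7,3): no bracket -> illegal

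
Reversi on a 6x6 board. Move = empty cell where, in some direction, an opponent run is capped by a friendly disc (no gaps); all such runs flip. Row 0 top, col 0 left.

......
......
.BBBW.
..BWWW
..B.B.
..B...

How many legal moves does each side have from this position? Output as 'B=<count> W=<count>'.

Answer: B=5 W=9

Derivation:
-- B to move --
(1,3): no bracket -> illegal
(1,4): flips 2 -> legal
(1,5): flips 2 -> legal
(2,5): flips 1 -> legal
(4,3): flips 1 -> legal
(4,5): flips 1 -> legal
B mobility = 5
-- W to move --
(1,0): no bracket -> illegal
(1,1): flips 1 -> legal
(1,2): flips 1 -> legal
(1,3): flips 1 -> legal
(1,4): no bracket -> illegal
(2,0): flips 3 -> legal
(3,0): no bracket -> illegal
(3,1): flips 1 -> legal
(4,1): no bracket -> illegal
(4,3): no bracket -> illegal
(4,5): no bracket -> illegal
(5,1): flips 1 -> legal
(5,3): flips 1 -> legal
(5,4): flips 1 -> legal
(5,5): flips 1 -> legal
W mobility = 9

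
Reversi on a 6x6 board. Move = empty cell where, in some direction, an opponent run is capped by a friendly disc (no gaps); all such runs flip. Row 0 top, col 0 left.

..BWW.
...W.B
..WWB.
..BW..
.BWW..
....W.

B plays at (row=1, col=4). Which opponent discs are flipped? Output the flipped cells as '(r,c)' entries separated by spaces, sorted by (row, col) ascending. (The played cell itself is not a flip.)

Answer: (2,3)

Derivation:
Dir NW: opp run (0,3), next=edge -> no flip
Dir N: opp run (0,4), next=edge -> no flip
Dir NE: first cell '.' (not opp) -> no flip
Dir W: opp run (1,3), next='.' -> no flip
Dir E: first cell 'B' (not opp) -> no flip
Dir SW: opp run (2,3) capped by B -> flip
Dir S: first cell 'B' (not opp) -> no flip
Dir SE: first cell '.' (not opp) -> no flip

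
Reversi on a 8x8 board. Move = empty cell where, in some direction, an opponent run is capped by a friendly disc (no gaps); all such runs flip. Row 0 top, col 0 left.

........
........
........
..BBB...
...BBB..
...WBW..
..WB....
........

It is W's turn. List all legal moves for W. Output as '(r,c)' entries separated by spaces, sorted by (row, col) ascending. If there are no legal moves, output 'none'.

Answer: (2,2) (2,3) (3,5) (6,4) (7,3)

Derivation:
(2,1): no bracket -> illegal
(2,2): flips 2 -> legal
(2,3): flips 2 -> legal
(2,4): no bracket -> illegal
(2,5): no bracket -> illegal
(3,1): no bracket -> illegal
(3,5): flips 2 -> legal
(3,6): no bracket -> illegal
(4,1): no bracket -> illegal
(4,2): no bracket -> illegal
(4,6): no bracket -> illegal
(5,2): no bracket -> illegal
(5,6): no bracket -> illegal
(6,4): flips 1 -> legal
(6,5): no bracket -> illegal
(7,2): no bracket -> illegal
(7,3): flips 1 -> legal
(7,4): no bracket -> illegal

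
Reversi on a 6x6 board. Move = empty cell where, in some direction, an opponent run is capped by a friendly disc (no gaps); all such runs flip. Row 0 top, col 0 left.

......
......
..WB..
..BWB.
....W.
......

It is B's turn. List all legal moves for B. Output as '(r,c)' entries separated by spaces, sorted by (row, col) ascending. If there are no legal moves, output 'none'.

Answer: (1,2) (2,1) (4,3) (5,4)

Derivation:
(1,1): no bracket -> illegal
(1,2): flips 1 -> legal
(1,3): no bracket -> illegal
(2,1): flips 1 -> legal
(2,4): no bracket -> illegal
(3,1): no bracket -> illegal
(3,5): no bracket -> illegal
(4,2): no bracket -> illegal
(4,3): flips 1 -> legal
(4,5): no bracket -> illegal
(5,3): no bracket -> illegal
(5,4): flips 1 -> legal
(5,5): no bracket -> illegal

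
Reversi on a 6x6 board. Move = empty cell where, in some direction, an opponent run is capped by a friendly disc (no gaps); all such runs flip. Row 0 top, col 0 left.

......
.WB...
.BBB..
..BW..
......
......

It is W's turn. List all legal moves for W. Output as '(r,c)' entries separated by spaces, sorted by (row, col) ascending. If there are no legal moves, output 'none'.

Answer: (1,3) (3,1)

Derivation:
(0,1): no bracket -> illegal
(0,2): no bracket -> illegal
(0,3): no bracket -> illegal
(1,0): no bracket -> illegal
(1,3): flips 2 -> legal
(1,4): no bracket -> illegal
(2,0): no bracket -> illegal
(2,4): no bracket -> illegal
(3,0): no bracket -> illegal
(3,1): flips 2 -> legal
(3,4): no bracket -> illegal
(4,1): no bracket -> illegal
(4,2): no bracket -> illegal
(4,3): no bracket -> illegal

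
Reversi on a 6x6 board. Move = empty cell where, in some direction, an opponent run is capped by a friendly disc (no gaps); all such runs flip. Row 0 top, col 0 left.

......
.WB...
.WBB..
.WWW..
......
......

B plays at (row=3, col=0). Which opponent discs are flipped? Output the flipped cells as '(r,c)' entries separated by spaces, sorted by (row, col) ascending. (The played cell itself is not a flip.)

Dir NW: edge -> no flip
Dir N: first cell '.' (not opp) -> no flip
Dir NE: opp run (2,1) capped by B -> flip
Dir W: edge -> no flip
Dir E: opp run (3,1) (3,2) (3,3), next='.' -> no flip
Dir SW: edge -> no flip
Dir S: first cell '.' (not opp) -> no flip
Dir SE: first cell '.' (not opp) -> no flip

Answer: (2,1)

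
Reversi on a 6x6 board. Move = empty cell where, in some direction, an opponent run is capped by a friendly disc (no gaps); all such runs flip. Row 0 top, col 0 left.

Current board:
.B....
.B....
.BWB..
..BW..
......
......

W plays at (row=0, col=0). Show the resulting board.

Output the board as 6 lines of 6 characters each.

Place W at (0,0); scan 8 dirs for brackets.
Dir NW: edge -> no flip
Dir N: edge -> no flip
Dir NE: edge -> no flip
Dir W: edge -> no flip
Dir E: opp run (0,1), next='.' -> no flip
Dir SW: edge -> no flip
Dir S: first cell '.' (not opp) -> no flip
Dir SE: opp run (1,1) capped by W -> flip
All flips: (1,1)

Answer: WB....
.W....
.BWB..
..BW..
......
......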